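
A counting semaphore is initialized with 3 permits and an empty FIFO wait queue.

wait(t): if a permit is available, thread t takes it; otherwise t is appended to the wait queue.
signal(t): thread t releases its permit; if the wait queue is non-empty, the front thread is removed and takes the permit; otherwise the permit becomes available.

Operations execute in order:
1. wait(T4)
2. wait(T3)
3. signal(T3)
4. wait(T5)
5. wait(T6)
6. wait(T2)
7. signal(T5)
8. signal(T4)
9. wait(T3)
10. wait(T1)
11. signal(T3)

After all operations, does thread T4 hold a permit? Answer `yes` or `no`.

Answer: no

Derivation:
Step 1: wait(T4) -> count=2 queue=[] holders={T4}
Step 2: wait(T3) -> count=1 queue=[] holders={T3,T4}
Step 3: signal(T3) -> count=2 queue=[] holders={T4}
Step 4: wait(T5) -> count=1 queue=[] holders={T4,T5}
Step 5: wait(T6) -> count=0 queue=[] holders={T4,T5,T6}
Step 6: wait(T2) -> count=0 queue=[T2] holders={T4,T5,T6}
Step 7: signal(T5) -> count=0 queue=[] holders={T2,T4,T6}
Step 8: signal(T4) -> count=1 queue=[] holders={T2,T6}
Step 9: wait(T3) -> count=0 queue=[] holders={T2,T3,T6}
Step 10: wait(T1) -> count=0 queue=[T1] holders={T2,T3,T6}
Step 11: signal(T3) -> count=0 queue=[] holders={T1,T2,T6}
Final holders: {T1,T2,T6} -> T4 not in holders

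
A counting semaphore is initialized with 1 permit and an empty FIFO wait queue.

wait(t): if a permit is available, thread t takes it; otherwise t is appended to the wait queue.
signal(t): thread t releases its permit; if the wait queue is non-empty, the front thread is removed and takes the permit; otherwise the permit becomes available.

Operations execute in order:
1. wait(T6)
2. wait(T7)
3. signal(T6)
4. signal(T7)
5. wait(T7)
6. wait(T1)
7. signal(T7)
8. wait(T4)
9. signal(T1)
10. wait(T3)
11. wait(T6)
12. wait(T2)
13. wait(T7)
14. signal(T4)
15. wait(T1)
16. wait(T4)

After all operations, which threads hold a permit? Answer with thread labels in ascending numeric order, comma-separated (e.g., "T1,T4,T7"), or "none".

Answer: T3

Derivation:
Step 1: wait(T6) -> count=0 queue=[] holders={T6}
Step 2: wait(T7) -> count=0 queue=[T7] holders={T6}
Step 3: signal(T6) -> count=0 queue=[] holders={T7}
Step 4: signal(T7) -> count=1 queue=[] holders={none}
Step 5: wait(T7) -> count=0 queue=[] holders={T7}
Step 6: wait(T1) -> count=0 queue=[T1] holders={T7}
Step 7: signal(T7) -> count=0 queue=[] holders={T1}
Step 8: wait(T4) -> count=0 queue=[T4] holders={T1}
Step 9: signal(T1) -> count=0 queue=[] holders={T4}
Step 10: wait(T3) -> count=0 queue=[T3] holders={T4}
Step 11: wait(T6) -> count=0 queue=[T3,T6] holders={T4}
Step 12: wait(T2) -> count=0 queue=[T3,T6,T2] holders={T4}
Step 13: wait(T7) -> count=0 queue=[T3,T6,T2,T7] holders={T4}
Step 14: signal(T4) -> count=0 queue=[T6,T2,T7] holders={T3}
Step 15: wait(T1) -> count=0 queue=[T6,T2,T7,T1] holders={T3}
Step 16: wait(T4) -> count=0 queue=[T6,T2,T7,T1,T4] holders={T3}
Final holders: T3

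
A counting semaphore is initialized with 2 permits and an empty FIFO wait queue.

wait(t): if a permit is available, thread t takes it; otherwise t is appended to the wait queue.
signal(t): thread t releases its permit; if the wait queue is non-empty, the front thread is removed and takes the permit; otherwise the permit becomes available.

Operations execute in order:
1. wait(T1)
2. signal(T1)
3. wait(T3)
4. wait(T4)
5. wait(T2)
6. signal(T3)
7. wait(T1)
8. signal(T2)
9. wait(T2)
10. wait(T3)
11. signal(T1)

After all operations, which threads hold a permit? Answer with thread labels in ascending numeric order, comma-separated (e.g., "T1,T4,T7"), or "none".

Step 1: wait(T1) -> count=1 queue=[] holders={T1}
Step 2: signal(T1) -> count=2 queue=[] holders={none}
Step 3: wait(T3) -> count=1 queue=[] holders={T3}
Step 4: wait(T4) -> count=0 queue=[] holders={T3,T4}
Step 5: wait(T2) -> count=0 queue=[T2] holders={T3,T4}
Step 6: signal(T3) -> count=0 queue=[] holders={T2,T4}
Step 7: wait(T1) -> count=0 queue=[T1] holders={T2,T4}
Step 8: signal(T2) -> count=0 queue=[] holders={T1,T4}
Step 9: wait(T2) -> count=0 queue=[T2] holders={T1,T4}
Step 10: wait(T3) -> count=0 queue=[T2,T3] holders={T1,T4}
Step 11: signal(T1) -> count=0 queue=[T3] holders={T2,T4}
Final holders: T2,T4

Answer: T2,T4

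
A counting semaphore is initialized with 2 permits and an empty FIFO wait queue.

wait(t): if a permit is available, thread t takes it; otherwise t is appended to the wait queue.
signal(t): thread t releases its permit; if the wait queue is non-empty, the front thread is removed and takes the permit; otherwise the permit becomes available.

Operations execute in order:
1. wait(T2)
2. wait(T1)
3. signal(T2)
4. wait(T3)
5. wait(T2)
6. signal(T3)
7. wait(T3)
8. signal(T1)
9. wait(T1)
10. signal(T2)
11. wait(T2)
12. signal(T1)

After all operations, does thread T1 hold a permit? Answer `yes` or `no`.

Step 1: wait(T2) -> count=1 queue=[] holders={T2}
Step 2: wait(T1) -> count=0 queue=[] holders={T1,T2}
Step 3: signal(T2) -> count=1 queue=[] holders={T1}
Step 4: wait(T3) -> count=0 queue=[] holders={T1,T3}
Step 5: wait(T2) -> count=0 queue=[T2] holders={T1,T3}
Step 6: signal(T3) -> count=0 queue=[] holders={T1,T2}
Step 7: wait(T3) -> count=0 queue=[T3] holders={T1,T2}
Step 8: signal(T1) -> count=0 queue=[] holders={T2,T3}
Step 9: wait(T1) -> count=0 queue=[T1] holders={T2,T3}
Step 10: signal(T2) -> count=0 queue=[] holders={T1,T3}
Step 11: wait(T2) -> count=0 queue=[T2] holders={T1,T3}
Step 12: signal(T1) -> count=0 queue=[] holders={T2,T3}
Final holders: {T2,T3} -> T1 not in holders

Answer: no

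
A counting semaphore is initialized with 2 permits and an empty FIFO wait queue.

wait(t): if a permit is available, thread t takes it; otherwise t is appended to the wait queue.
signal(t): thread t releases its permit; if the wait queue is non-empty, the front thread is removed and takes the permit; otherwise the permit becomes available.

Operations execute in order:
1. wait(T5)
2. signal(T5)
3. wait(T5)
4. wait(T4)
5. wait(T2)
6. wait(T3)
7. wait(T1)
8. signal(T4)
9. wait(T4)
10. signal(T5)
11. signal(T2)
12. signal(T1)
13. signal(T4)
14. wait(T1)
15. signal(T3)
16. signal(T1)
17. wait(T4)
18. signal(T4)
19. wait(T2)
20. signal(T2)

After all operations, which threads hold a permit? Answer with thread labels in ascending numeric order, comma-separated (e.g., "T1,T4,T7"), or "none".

Step 1: wait(T5) -> count=1 queue=[] holders={T5}
Step 2: signal(T5) -> count=2 queue=[] holders={none}
Step 3: wait(T5) -> count=1 queue=[] holders={T5}
Step 4: wait(T4) -> count=0 queue=[] holders={T4,T5}
Step 5: wait(T2) -> count=0 queue=[T2] holders={T4,T5}
Step 6: wait(T3) -> count=0 queue=[T2,T3] holders={T4,T5}
Step 7: wait(T1) -> count=0 queue=[T2,T3,T1] holders={T4,T5}
Step 8: signal(T4) -> count=0 queue=[T3,T1] holders={T2,T5}
Step 9: wait(T4) -> count=0 queue=[T3,T1,T4] holders={T2,T5}
Step 10: signal(T5) -> count=0 queue=[T1,T4] holders={T2,T3}
Step 11: signal(T2) -> count=0 queue=[T4] holders={T1,T3}
Step 12: signal(T1) -> count=0 queue=[] holders={T3,T4}
Step 13: signal(T4) -> count=1 queue=[] holders={T3}
Step 14: wait(T1) -> count=0 queue=[] holders={T1,T3}
Step 15: signal(T3) -> count=1 queue=[] holders={T1}
Step 16: signal(T1) -> count=2 queue=[] holders={none}
Step 17: wait(T4) -> count=1 queue=[] holders={T4}
Step 18: signal(T4) -> count=2 queue=[] holders={none}
Step 19: wait(T2) -> count=1 queue=[] holders={T2}
Step 20: signal(T2) -> count=2 queue=[] holders={none}
Final holders: none

Answer: none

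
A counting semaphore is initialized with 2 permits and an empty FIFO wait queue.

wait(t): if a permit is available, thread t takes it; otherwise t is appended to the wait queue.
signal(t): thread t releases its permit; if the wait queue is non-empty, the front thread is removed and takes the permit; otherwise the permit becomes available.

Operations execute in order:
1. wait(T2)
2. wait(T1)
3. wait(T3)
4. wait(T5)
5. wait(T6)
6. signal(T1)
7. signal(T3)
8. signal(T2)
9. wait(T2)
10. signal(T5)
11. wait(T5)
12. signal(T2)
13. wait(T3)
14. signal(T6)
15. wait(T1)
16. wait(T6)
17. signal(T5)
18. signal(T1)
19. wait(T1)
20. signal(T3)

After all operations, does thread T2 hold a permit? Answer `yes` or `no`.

Step 1: wait(T2) -> count=1 queue=[] holders={T2}
Step 2: wait(T1) -> count=0 queue=[] holders={T1,T2}
Step 3: wait(T3) -> count=0 queue=[T3] holders={T1,T2}
Step 4: wait(T5) -> count=0 queue=[T3,T5] holders={T1,T2}
Step 5: wait(T6) -> count=0 queue=[T3,T5,T6] holders={T1,T2}
Step 6: signal(T1) -> count=0 queue=[T5,T6] holders={T2,T3}
Step 7: signal(T3) -> count=0 queue=[T6] holders={T2,T5}
Step 8: signal(T2) -> count=0 queue=[] holders={T5,T6}
Step 9: wait(T2) -> count=0 queue=[T2] holders={T5,T6}
Step 10: signal(T5) -> count=0 queue=[] holders={T2,T6}
Step 11: wait(T5) -> count=0 queue=[T5] holders={T2,T6}
Step 12: signal(T2) -> count=0 queue=[] holders={T5,T6}
Step 13: wait(T3) -> count=0 queue=[T3] holders={T5,T6}
Step 14: signal(T6) -> count=0 queue=[] holders={T3,T5}
Step 15: wait(T1) -> count=0 queue=[T1] holders={T3,T5}
Step 16: wait(T6) -> count=0 queue=[T1,T6] holders={T3,T5}
Step 17: signal(T5) -> count=0 queue=[T6] holders={T1,T3}
Step 18: signal(T1) -> count=0 queue=[] holders={T3,T6}
Step 19: wait(T1) -> count=0 queue=[T1] holders={T3,T6}
Step 20: signal(T3) -> count=0 queue=[] holders={T1,T6}
Final holders: {T1,T6} -> T2 not in holders

Answer: no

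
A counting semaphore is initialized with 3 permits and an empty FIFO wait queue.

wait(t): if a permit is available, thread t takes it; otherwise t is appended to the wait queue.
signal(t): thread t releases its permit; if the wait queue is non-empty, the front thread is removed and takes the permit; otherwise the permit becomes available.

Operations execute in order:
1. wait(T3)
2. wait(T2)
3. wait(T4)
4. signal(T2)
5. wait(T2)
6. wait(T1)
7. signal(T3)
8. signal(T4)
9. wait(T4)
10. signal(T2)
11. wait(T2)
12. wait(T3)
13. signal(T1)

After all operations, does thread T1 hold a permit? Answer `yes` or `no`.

Answer: no

Derivation:
Step 1: wait(T3) -> count=2 queue=[] holders={T3}
Step 2: wait(T2) -> count=1 queue=[] holders={T2,T3}
Step 3: wait(T4) -> count=0 queue=[] holders={T2,T3,T4}
Step 4: signal(T2) -> count=1 queue=[] holders={T3,T4}
Step 5: wait(T2) -> count=0 queue=[] holders={T2,T3,T4}
Step 6: wait(T1) -> count=0 queue=[T1] holders={T2,T3,T4}
Step 7: signal(T3) -> count=0 queue=[] holders={T1,T2,T4}
Step 8: signal(T4) -> count=1 queue=[] holders={T1,T2}
Step 9: wait(T4) -> count=0 queue=[] holders={T1,T2,T4}
Step 10: signal(T2) -> count=1 queue=[] holders={T1,T4}
Step 11: wait(T2) -> count=0 queue=[] holders={T1,T2,T4}
Step 12: wait(T3) -> count=0 queue=[T3] holders={T1,T2,T4}
Step 13: signal(T1) -> count=0 queue=[] holders={T2,T3,T4}
Final holders: {T2,T3,T4} -> T1 not in holders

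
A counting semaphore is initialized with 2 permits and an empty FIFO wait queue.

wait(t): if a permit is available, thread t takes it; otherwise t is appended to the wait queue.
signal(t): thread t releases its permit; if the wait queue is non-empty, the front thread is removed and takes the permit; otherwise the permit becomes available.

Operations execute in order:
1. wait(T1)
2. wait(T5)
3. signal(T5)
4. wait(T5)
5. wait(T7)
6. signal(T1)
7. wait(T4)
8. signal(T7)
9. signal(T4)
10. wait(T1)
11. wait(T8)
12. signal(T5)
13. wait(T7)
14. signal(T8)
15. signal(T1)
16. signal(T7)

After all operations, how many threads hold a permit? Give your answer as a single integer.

Step 1: wait(T1) -> count=1 queue=[] holders={T1}
Step 2: wait(T5) -> count=0 queue=[] holders={T1,T5}
Step 3: signal(T5) -> count=1 queue=[] holders={T1}
Step 4: wait(T5) -> count=0 queue=[] holders={T1,T5}
Step 5: wait(T7) -> count=0 queue=[T7] holders={T1,T5}
Step 6: signal(T1) -> count=0 queue=[] holders={T5,T7}
Step 7: wait(T4) -> count=0 queue=[T4] holders={T5,T7}
Step 8: signal(T7) -> count=0 queue=[] holders={T4,T5}
Step 9: signal(T4) -> count=1 queue=[] holders={T5}
Step 10: wait(T1) -> count=0 queue=[] holders={T1,T5}
Step 11: wait(T8) -> count=0 queue=[T8] holders={T1,T5}
Step 12: signal(T5) -> count=0 queue=[] holders={T1,T8}
Step 13: wait(T7) -> count=0 queue=[T7] holders={T1,T8}
Step 14: signal(T8) -> count=0 queue=[] holders={T1,T7}
Step 15: signal(T1) -> count=1 queue=[] holders={T7}
Step 16: signal(T7) -> count=2 queue=[] holders={none}
Final holders: {none} -> 0 thread(s)

Answer: 0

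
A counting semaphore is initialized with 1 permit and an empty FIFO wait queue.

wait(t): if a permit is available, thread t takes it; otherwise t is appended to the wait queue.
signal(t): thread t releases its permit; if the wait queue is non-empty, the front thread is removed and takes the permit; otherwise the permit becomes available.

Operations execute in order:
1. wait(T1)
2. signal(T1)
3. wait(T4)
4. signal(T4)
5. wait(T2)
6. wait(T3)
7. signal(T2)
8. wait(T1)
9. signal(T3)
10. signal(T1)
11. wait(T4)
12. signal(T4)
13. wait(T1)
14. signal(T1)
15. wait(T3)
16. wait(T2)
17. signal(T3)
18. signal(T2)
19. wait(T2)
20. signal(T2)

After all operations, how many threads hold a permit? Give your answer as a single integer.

Answer: 0

Derivation:
Step 1: wait(T1) -> count=0 queue=[] holders={T1}
Step 2: signal(T1) -> count=1 queue=[] holders={none}
Step 3: wait(T4) -> count=0 queue=[] holders={T4}
Step 4: signal(T4) -> count=1 queue=[] holders={none}
Step 5: wait(T2) -> count=0 queue=[] holders={T2}
Step 6: wait(T3) -> count=0 queue=[T3] holders={T2}
Step 7: signal(T2) -> count=0 queue=[] holders={T3}
Step 8: wait(T1) -> count=0 queue=[T1] holders={T3}
Step 9: signal(T3) -> count=0 queue=[] holders={T1}
Step 10: signal(T1) -> count=1 queue=[] holders={none}
Step 11: wait(T4) -> count=0 queue=[] holders={T4}
Step 12: signal(T4) -> count=1 queue=[] holders={none}
Step 13: wait(T1) -> count=0 queue=[] holders={T1}
Step 14: signal(T1) -> count=1 queue=[] holders={none}
Step 15: wait(T3) -> count=0 queue=[] holders={T3}
Step 16: wait(T2) -> count=0 queue=[T2] holders={T3}
Step 17: signal(T3) -> count=0 queue=[] holders={T2}
Step 18: signal(T2) -> count=1 queue=[] holders={none}
Step 19: wait(T2) -> count=0 queue=[] holders={T2}
Step 20: signal(T2) -> count=1 queue=[] holders={none}
Final holders: {none} -> 0 thread(s)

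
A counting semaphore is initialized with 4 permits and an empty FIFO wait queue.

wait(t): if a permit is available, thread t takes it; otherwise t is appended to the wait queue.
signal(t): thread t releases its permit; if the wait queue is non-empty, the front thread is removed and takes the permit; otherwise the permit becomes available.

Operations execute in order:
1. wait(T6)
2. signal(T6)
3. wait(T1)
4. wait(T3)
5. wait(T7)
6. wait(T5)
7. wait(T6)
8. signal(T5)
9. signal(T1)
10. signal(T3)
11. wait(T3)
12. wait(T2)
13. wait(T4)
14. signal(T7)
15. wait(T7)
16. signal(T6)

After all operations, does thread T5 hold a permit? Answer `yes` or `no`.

Step 1: wait(T6) -> count=3 queue=[] holders={T6}
Step 2: signal(T6) -> count=4 queue=[] holders={none}
Step 3: wait(T1) -> count=3 queue=[] holders={T1}
Step 4: wait(T3) -> count=2 queue=[] holders={T1,T3}
Step 5: wait(T7) -> count=1 queue=[] holders={T1,T3,T7}
Step 6: wait(T5) -> count=0 queue=[] holders={T1,T3,T5,T7}
Step 7: wait(T6) -> count=0 queue=[T6] holders={T1,T3,T5,T7}
Step 8: signal(T5) -> count=0 queue=[] holders={T1,T3,T6,T7}
Step 9: signal(T1) -> count=1 queue=[] holders={T3,T6,T7}
Step 10: signal(T3) -> count=2 queue=[] holders={T6,T7}
Step 11: wait(T3) -> count=1 queue=[] holders={T3,T6,T7}
Step 12: wait(T2) -> count=0 queue=[] holders={T2,T3,T6,T7}
Step 13: wait(T4) -> count=0 queue=[T4] holders={T2,T3,T6,T7}
Step 14: signal(T7) -> count=0 queue=[] holders={T2,T3,T4,T6}
Step 15: wait(T7) -> count=0 queue=[T7] holders={T2,T3,T4,T6}
Step 16: signal(T6) -> count=0 queue=[] holders={T2,T3,T4,T7}
Final holders: {T2,T3,T4,T7} -> T5 not in holders

Answer: no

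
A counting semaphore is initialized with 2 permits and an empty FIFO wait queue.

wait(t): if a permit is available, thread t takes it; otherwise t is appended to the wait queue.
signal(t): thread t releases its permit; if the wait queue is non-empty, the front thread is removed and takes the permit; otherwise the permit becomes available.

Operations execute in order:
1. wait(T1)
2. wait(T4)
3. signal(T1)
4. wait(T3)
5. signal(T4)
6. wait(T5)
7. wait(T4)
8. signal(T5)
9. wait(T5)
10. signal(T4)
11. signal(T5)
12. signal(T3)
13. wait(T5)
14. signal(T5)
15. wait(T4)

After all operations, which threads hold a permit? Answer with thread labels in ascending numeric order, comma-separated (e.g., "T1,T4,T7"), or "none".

Answer: T4

Derivation:
Step 1: wait(T1) -> count=1 queue=[] holders={T1}
Step 2: wait(T4) -> count=0 queue=[] holders={T1,T4}
Step 3: signal(T1) -> count=1 queue=[] holders={T4}
Step 4: wait(T3) -> count=0 queue=[] holders={T3,T4}
Step 5: signal(T4) -> count=1 queue=[] holders={T3}
Step 6: wait(T5) -> count=0 queue=[] holders={T3,T5}
Step 7: wait(T4) -> count=0 queue=[T4] holders={T3,T5}
Step 8: signal(T5) -> count=0 queue=[] holders={T3,T4}
Step 9: wait(T5) -> count=0 queue=[T5] holders={T3,T4}
Step 10: signal(T4) -> count=0 queue=[] holders={T3,T5}
Step 11: signal(T5) -> count=1 queue=[] holders={T3}
Step 12: signal(T3) -> count=2 queue=[] holders={none}
Step 13: wait(T5) -> count=1 queue=[] holders={T5}
Step 14: signal(T5) -> count=2 queue=[] holders={none}
Step 15: wait(T4) -> count=1 queue=[] holders={T4}
Final holders: T4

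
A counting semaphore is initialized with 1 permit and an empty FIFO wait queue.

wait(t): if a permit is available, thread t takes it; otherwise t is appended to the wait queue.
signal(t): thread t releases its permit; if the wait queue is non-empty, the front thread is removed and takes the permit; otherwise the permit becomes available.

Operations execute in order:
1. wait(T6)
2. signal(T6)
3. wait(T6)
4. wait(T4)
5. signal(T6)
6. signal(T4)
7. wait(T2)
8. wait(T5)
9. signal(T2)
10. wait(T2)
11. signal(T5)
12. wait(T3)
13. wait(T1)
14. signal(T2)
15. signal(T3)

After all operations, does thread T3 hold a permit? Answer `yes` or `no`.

Step 1: wait(T6) -> count=0 queue=[] holders={T6}
Step 2: signal(T6) -> count=1 queue=[] holders={none}
Step 3: wait(T6) -> count=0 queue=[] holders={T6}
Step 4: wait(T4) -> count=0 queue=[T4] holders={T6}
Step 5: signal(T6) -> count=0 queue=[] holders={T4}
Step 6: signal(T4) -> count=1 queue=[] holders={none}
Step 7: wait(T2) -> count=0 queue=[] holders={T2}
Step 8: wait(T5) -> count=0 queue=[T5] holders={T2}
Step 9: signal(T2) -> count=0 queue=[] holders={T5}
Step 10: wait(T2) -> count=0 queue=[T2] holders={T5}
Step 11: signal(T5) -> count=0 queue=[] holders={T2}
Step 12: wait(T3) -> count=0 queue=[T3] holders={T2}
Step 13: wait(T1) -> count=0 queue=[T3,T1] holders={T2}
Step 14: signal(T2) -> count=0 queue=[T1] holders={T3}
Step 15: signal(T3) -> count=0 queue=[] holders={T1}
Final holders: {T1} -> T3 not in holders

Answer: no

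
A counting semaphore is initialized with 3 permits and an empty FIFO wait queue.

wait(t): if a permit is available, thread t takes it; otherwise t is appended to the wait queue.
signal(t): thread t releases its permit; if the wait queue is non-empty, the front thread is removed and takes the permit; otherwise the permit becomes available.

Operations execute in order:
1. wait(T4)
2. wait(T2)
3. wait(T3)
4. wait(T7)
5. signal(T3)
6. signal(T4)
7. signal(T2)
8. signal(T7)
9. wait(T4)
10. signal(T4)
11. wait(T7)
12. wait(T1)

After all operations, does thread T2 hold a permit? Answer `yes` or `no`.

Answer: no

Derivation:
Step 1: wait(T4) -> count=2 queue=[] holders={T4}
Step 2: wait(T2) -> count=1 queue=[] holders={T2,T4}
Step 3: wait(T3) -> count=0 queue=[] holders={T2,T3,T4}
Step 4: wait(T7) -> count=0 queue=[T7] holders={T2,T3,T4}
Step 5: signal(T3) -> count=0 queue=[] holders={T2,T4,T7}
Step 6: signal(T4) -> count=1 queue=[] holders={T2,T7}
Step 7: signal(T2) -> count=2 queue=[] holders={T7}
Step 8: signal(T7) -> count=3 queue=[] holders={none}
Step 9: wait(T4) -> count=2 queue=[] holders={T4}
Step 10: signal(T4) -> count=3 queue=[] holders={none}
Step 11: wait(T7) -> count=2 queue=[] holders={T7}
Step 12: wait(T1) -> count=1 queue=[] holders={T1,T7}
Final holders: {T1,T7} -> T2 not in holders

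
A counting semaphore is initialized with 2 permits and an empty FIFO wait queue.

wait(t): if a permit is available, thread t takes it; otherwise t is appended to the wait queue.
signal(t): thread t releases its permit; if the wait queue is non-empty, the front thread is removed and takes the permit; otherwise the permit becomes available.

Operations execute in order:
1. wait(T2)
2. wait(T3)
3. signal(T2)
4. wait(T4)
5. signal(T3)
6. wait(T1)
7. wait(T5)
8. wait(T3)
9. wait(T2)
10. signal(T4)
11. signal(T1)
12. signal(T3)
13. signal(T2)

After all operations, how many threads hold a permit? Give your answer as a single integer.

Step 1: wait(T2) -> count=1 queue=[] holders={T2}
Step 2: wait(T3) -> count=0 queue=[] holders={T2,T3}
Step 3: signal(T2) -> count=1 queue=[] holders={T3}
Step 4: wait(T4) -> count=0 queue=[] holders={T3,T4}
Step 5: signal(T3) -> count=1 queue=[] holders={T4}
Step 6: wait(T1) -> count=0 queue=[] holders={T1,T4}
Step 7: wait(T5) -> count=0 queue=[T5] holders={T1,T4}
Step 8: wait(T3) -> count=0 queue=[T5,T3] holders={T1,T4}
Step 9: wait(T2) -> count=0 queue=[T5,T3,T2] holders={T1,T4}
Step 10: signal(T4) -> count=0 queue=[T3,T2] holders={T1,T5}
Step 11: signal(T1) -> count=0 queue=[T2] holders={T3,T5}
Step 12: signal(T3) -> count=0 queue=[] holders={T2,T5}
Step 13: signal(T2) -> count=1 queue=[] holders={T5}
Final holders: {T5} -> 1 thread(s)

Answer: 1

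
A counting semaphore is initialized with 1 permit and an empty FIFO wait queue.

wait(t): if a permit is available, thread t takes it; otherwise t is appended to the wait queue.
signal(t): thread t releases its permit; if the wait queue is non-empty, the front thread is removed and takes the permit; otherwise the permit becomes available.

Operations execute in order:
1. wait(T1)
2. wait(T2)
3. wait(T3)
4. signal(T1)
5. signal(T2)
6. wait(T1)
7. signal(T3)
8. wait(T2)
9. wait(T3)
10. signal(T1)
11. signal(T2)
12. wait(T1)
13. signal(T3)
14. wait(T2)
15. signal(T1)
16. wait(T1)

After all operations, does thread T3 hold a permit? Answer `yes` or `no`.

Answer: no

Derivation:
Step 1: wait(T1) -> count=0 queue=[] holders={T1}
Step 2: wait(T2) -> count=0 queue=[T2] holders={T1}
Step 3: wait(T3) -> count=0 queue=[T2,T3] holders={T1}
Step 4: signal(T1) -> count=0 queue=[T3] holders={T2}
Step 5: signal(T2) -> count=0 queue=[] holders={T3}
Step 6: wait(T1) -> count=0 queue=[T1] holders={T3}
Step 7: signal(T3) -> count=0 queue=[] holders={T1}
Step 8: wait(T2) -> count=0 queue=[T2] holders={T1}
Step 9: wait(T3) -> count=0 queue=[T2,T3] holders={T1}
Step 10: signal(T1) -> count=0 queue=[T3] holders={T2}
Step 11: signal(T2) -> count=0 queue=[] holders={T3}
Step 12: wait(T1) -> count=0 queue=[T1] holders={T3}
Step 13: signal(T3) -> count=0 queue=[] holders={T1}
Step 14: wait(T2) -> count=0 queue=[T2] holders={T1}
Step 15: signal(T1) -> count=0 queue=[] holders={T2}
Step 16: wait(T1) -> count=0 queue=[T1] holders={T2}
Final holders: {T2} -> T3 not in holders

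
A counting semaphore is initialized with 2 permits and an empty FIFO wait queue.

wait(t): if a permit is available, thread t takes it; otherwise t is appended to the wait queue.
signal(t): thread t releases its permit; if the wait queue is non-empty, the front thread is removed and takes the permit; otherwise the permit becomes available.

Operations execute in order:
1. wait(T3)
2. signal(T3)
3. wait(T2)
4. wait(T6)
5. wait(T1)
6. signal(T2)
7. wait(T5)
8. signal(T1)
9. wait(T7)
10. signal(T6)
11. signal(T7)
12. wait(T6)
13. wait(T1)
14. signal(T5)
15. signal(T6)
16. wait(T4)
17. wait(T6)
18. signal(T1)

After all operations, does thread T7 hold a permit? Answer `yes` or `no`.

Answer: no

Derivation:
Step 1: wait(T3) -> count=1 queue=[] holders={T3}
Step 2: signal(T3) -> count=2 queue=[] holders={none}
Step 3: wait(T2) -> count=1 queue=[] holders={T2}
Step 4: wait(T6) -> count=0 queue=[] holders={T2,T6}
Step 5: wait(T1) -> count=0 queue=[T1] holders={T2,T6}
Step 6: signal(T2) -> count=0 queue=[] holders={T1,T6}
Step 7: wait(T5) -> count=0 queue=[T5] holders={T1,T6}
Step 8: signal(T1) -> count=0 queue=[] holders={T5,T6}
Step 9: wait(T7) -> count=0 queue=[T7] holders={T5,T6}
Step 10: signal(T6) -> count=0 queue=[] holders={T5,T7}
Step 11: signal(T7) -> count=1 queue=[] holders={T5}
Step 12: wait(T6) -> count=0 queue=[] holders={T5,T6}
Step 13: wait(T1) -> count=0 queue=[T1] holders={T5,T6}
Step 14: signal(T5) -> count=0 queue=[] holders={T1,T6}
Step 15: signal(T6) -> count=1 queue=[] holders={T1}
Step 16: wait(T4) -> count=0 queue=[] holders={T1,T4}
Step 17: wait(T6) -> count=0 queue=[T6] holders={T1,T4}
Step 18: signal(T1) -> count=0 queue=[] holders={T4,T6}
Final holders: {T4,T6} -> T7 not in holders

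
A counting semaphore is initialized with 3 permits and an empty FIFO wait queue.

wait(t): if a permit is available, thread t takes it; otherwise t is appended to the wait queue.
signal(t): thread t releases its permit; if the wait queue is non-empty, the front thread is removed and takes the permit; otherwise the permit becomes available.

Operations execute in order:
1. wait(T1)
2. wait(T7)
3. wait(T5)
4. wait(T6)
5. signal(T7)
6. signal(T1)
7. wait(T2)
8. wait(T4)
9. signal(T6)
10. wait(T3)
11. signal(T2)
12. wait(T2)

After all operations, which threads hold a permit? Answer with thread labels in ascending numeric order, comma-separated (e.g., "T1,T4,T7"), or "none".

Step 1: wait(T1) -> count=2 queue=[] holders={T1}
Step 2: wait(T7) -> count=1 queue=[] holders={T1,T7}
Step 3: wait(T5) -> count=0 queue=[] holders={T1,T5,T7}
Step 4: wait(T6) -> count=0 queue=[T6] holders={T1,T5,T7}
Step 5: signal(T7) -> count=0 queue=[] holders={T1,T5,T6}
Step 6: signal(T1) -> count=1 queue=[] holders={T5,T6}
Step 7: wait(T2) -> count=0 queue=[] holders={T2,T5,T6}
Step 8: wait(T4) -> count=0 queue=[T4] holders={T2,T5,T6}
Step 9: signal(T6) -> count=0 queue=[] holders={T2,T4,T5}
Step 10: wait(T3) -> count=0 queue=[T3] holders={T2,T4,T5}
Step 11: signal(T2) -> count=0 queue=[] holders={T3,T4,T5}
Step 12: wait(T2) -> count=0 queue=[T2] holders={T3,T4,T5}
Final holders: T3,T4,T5

Answer: T3,T4,T5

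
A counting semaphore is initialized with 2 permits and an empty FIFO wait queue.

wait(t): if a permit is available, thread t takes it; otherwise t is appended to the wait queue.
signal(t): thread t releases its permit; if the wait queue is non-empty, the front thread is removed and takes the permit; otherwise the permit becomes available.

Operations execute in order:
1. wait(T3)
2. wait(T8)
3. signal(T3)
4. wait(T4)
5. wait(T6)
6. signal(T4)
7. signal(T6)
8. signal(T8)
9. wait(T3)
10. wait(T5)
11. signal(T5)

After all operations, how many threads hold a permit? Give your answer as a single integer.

Step 1: wait(T3) -> count=1 queue=[] holders={T3}
Step 2: wait(T8) -> count=0 queue=[] holders={T3,T8}
Step 3: signal(T3) -> count=1 queue=[] holders={T8}
Step 4: wait(T4) -> count=0 queue=[] holders={T4,T8}
Step 5: wait(T6) -> count=0 queue=[T6] holders={T4,T8}
Step 6: signal(T4) -> count=0 queue=[] holders={T6,T8}
Step 7: signal(T6) -> count=1 queue=[] holders={T8}
Step 8: signal(T8) -> count=2 queue=[] holders={none}
Step 9: wait(T3) -> count=1 queue=[] holders={T3}
Step 10: wait(T5) -> count=0 queue=[] holders={T3,T5}
Step 11: signal(T5) -> count=1 queue=[] holders={T3}
Final holders: {T3} -> 1 thread(s)

Answer: 1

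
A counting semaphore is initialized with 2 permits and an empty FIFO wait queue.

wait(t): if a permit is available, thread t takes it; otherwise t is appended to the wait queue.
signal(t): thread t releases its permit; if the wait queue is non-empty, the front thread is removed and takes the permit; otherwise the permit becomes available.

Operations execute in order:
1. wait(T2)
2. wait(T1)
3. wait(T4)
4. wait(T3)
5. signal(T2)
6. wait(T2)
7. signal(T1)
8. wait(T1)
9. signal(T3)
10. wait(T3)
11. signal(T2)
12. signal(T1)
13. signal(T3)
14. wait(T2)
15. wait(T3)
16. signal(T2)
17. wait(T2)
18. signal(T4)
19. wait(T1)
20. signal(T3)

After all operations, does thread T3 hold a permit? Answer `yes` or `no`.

Step 1: wait(T2) -> count=1 queue=[] holders={T2}
Step 2: wait(T1) -> count=0 queue=[] holders={T1,T2}
Step 3: wait(T4) -> count=0 queue=[T4] holders={T1,T2}
Step 4: wait(T3) -> count=0 queue=[T4,T3] holders={T1,T2}
Step 5: signal(T2) -> count=0 queue=[T3] holders={T1,T4}
Step 6: wait(T2) -> count=0 queue=[T3,T2] holders={T1,T4}
Step 7: signal(T1) -> count=0 queue=[T2] holders={T3,T4}
Step 8: wait(T1) -> count=0 queue=[T2,T1] holders={T3,T4}
Step 9: signal(T3) -> count=0 queue=[T1] holders={T2,T4}
Step 10: wait(T3) -> count=0 queue=[T1,T3] holders={T2,T4}
Step 11: signal(T2) -> count=0 queue=[T3] holders={T1,T4}
Step 12: signal(T1) -> count=0 queue=[] holders={T3,T4}
Step 13: signal(T3) -> count=1 queue=[] holders={T4}
Step 14: wait(T2) -> count=0 queue=[] holders={T2,T4}
Step 15: wait(T3) -> count=0 queue=[T3] holders={T2,T4}
Step 16: signal(T2) -> count=0 queue=[] holders={T3,T4}
Step 17: wait(T2) -> count=0 queue=[T2] holders={T3,T4}
Step 18: signal(T4) -> count=0 queue=[] holders={T2,T3}
Step 19: wait(T1) -> count=0 queue=[T1] holders={T2,T3}
Step 20: signal(T3) -> count=0 queue=[] holders={T1,T2}
Final holders: {T1,T2} -> T3 not in holders

Answer: no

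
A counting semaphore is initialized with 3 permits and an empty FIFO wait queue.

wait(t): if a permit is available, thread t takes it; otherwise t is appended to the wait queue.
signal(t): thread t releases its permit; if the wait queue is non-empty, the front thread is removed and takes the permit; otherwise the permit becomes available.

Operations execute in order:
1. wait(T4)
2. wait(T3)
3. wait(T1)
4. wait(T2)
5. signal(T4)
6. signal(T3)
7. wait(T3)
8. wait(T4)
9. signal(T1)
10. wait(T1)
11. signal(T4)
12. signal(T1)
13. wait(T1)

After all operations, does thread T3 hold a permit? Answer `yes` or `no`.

Step 1: wait(T4) -> count=2 queue=[] holders={T4}
Step 2: wait(T3) -> count=1 queue=[] holders={T3,T4}
Step 3: wait(T1) -> count=0 queue=[] holders={T1,T3,T4}
Step 4: wait(T2) -> count=0 queue=[T2] holders={T1,T3,T4}
Step 5: signal(T4) -> count=0 queue=[] holders={T1,T2,T3}
Step 6: signal(T3) -> count=1 queue=[] holders={T1,T2}
Step 7: wait(T3) -> count=0 queue=[] holders={T1,T2,T3}
Step 8: wait(T4) -> count=0 queue=[T4] holders={T1,T2,T3}
Step 9: signal(T1) -> count=0 queue=[] holders={T2,T3,T4}
Step 10: wait(T1) -> count=0 queue=[T1] holders={T2,T3,T4}
Step 11: signal(T4) -> count=0 queue=[] holders={T1,T2,T3}
Step 12: signal(T1) -> count=1 queue=[] holders={T2,T3}
Step 13: wait(T1) -> count=0 queue=[] holders={T1,T2,T3}
Final holders: {T1,T2,T3} -> T3 in holders

Answer: yes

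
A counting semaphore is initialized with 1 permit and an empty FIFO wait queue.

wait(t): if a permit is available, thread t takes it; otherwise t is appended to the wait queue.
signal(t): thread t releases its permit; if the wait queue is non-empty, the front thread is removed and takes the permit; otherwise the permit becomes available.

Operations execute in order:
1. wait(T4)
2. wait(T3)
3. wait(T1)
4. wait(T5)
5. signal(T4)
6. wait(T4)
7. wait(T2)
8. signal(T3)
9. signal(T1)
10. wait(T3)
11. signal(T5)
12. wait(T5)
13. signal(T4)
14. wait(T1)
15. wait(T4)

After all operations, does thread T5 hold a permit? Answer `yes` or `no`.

Step 1: wait(T4) -> count=0 queue=[] holders={T4}
Step 2: wait(T3) -> count=0 queue=[T3] holders={T4}
Step 3: wait(T1) -> count=0 queue=[T3,T1] holders={T4}
Step 4: wait(T5) -> count=0 queue=[T3,T1,T5] holders={T4}
Step 5: signal(T4) -> count=0 queue=[T1,T5] holders={T3}
Step 6: wait(T4) -> count=0 queue=[T1,T5,T4] holders={T3}
Step 7: wait(T2) -> count=0 queue=[T1,T5,T4,T2] holders={T3}
Step 8: signal(T3) -> count=0 queue=[T5,T4,T2] holders={T1}
Step 9: signal(T1) -> count=0 queue=[T4,T2] holders={T5}
Step 10: wait(T3) -> count=0 queue=[T4,T2,T3] holders={T5}
Step 11: signal(T5) -> count=0 queue=[T2,T3] holders={T4}
Step 12: wait(T5) -> count=0 queue=[T2,T3,T5] holders={T4}
Step 13: signal(T4) -> count=0 queue=[T3,T5] holders={T2}
Step 14: wait(T1) -> count=0 queue=[T3,T5,T1] holders={T2}
Step 15: wait(T4) -> count=0 queue=[T3,T5,T1,T4] holders={T2}
Final holders: {T2} -> T5 not in holders

Answer: no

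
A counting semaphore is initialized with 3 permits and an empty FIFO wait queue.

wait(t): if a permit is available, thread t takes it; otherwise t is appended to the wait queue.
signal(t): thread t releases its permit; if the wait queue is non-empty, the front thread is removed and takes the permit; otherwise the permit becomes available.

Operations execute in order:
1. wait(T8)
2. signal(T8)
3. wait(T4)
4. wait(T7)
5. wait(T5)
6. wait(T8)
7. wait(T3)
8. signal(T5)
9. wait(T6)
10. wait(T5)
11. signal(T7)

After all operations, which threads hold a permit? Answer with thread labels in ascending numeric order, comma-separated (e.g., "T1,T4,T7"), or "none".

Answer: T3,T4,T8

Derivation:
Step 1: wait(T8) -> count=2 queue=[] holders={T8}
Step 2: signal(T8) -> count=3 queue=[] holders={none}
Step 3: wait(T4) -> count=2 queue=[] holders={T4}
Step 4: wait(T7) -> count=1 queue=[] holders={T4,T7}
Step 5: wait(T5) -> count=0 queue=[] holders={T4,T5,T7}
Step 6: wait(T8) -> count=0 queue=[T8] holders={T4,T5,T7}
Step 7: wait(T3) -> count=0 queue=[T8,T3] holders={T4,T5,T7}
Step 8: signal(T5) -> count=0 queue=[T3] holders={T4,T7,T8}
Step 9: wait(T6) -> count=0 queue=[T3,T6] holders={T4,T7,T8}
Step 10: wait(T5) -> count=0 queue=[T3,T6,T5] holders={T4,T7,T8}
Step 11: signal(T7) -> count=0 queue=[T6,T5] holders={T3,T4,T8}
Final holders: T3,T4,T8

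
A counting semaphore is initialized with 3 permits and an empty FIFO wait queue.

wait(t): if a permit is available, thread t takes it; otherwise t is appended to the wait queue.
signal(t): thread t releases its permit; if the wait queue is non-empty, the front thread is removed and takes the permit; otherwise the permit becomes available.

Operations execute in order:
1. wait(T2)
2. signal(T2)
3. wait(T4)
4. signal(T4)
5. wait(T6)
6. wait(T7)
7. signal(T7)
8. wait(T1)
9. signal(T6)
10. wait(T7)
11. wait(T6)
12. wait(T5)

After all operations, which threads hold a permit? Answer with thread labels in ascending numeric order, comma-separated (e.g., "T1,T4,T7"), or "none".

Answer: T1,T6,T7

Derivation:
Step 1: wait(T2) -> count=2 queue=[] holders={T2}
Step 2: signal(T2) -> count=3 queue=[] holders={none}
Step 3: wait(T4) -> count=2 queue=[] holders={T4}
Step 4: signal(T4) -> count=3 queue=[] holders={none}
Step 5: wait(T6) -> count=2 queue=[] holders={T6}
Step 6: wait(T7) -> count=1 queue=[] holders={T6,T7}
Step 7: signal(T7) -> count=2 queue=[] holders={T6}
Step 8: wait(T1) -> count=1 queue=[] holders={T1,T6}
Step 9: signal(T6) -> count=2 queue=[] holders={T1}
Step 10: wait(T7) -> count=1 queue=[] holders={T1,T7}
Step 11: wait(T6) -> count=0 queue=[] holders={T1,T6,T7}
Step 12: wait(T5) -> count=0 queue=[T5] holders={T1,T6,T7}
Final holders: T1,T6,T7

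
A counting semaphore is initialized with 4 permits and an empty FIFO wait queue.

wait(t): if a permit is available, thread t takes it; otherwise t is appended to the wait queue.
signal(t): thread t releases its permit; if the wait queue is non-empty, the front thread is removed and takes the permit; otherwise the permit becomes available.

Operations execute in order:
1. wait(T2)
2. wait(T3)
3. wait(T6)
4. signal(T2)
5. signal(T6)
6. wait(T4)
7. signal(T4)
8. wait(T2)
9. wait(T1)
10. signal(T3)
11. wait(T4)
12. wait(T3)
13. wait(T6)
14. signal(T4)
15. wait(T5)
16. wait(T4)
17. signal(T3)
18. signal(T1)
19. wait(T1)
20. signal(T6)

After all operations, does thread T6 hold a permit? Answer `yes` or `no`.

Answer: no

Derivation:
Step 1: wait(T2) -> count=3 queue=[] holders={T2}
Step 2: wait(T3) -> count=2 queue=[] holders={T2,T3}
Step 3: wait(T6) -> count=1 queue=[] holders={T2,T3,T6}
Step 4: signal(T2) -> count=2 queue=[] holders={T3,T6}
Step 5: signal(T6) -> count=3 queue=[] holders={T3}
Step 6: wait(T4) -> count=2 queue=[] holders={T3,T4}
Step 7: signal(T4) -> count=3 queue=[] holders={T3}
Step 8: wait(T2) -> count=2 queue=[] holders={T2,T3}
Step 9: wait(T1) -> count=1 queue=[] holders={T1,T2,T3}
Step 10: signal(T3) -> count=2 queue=[] holders={T1,T2}
Step 11: wait(T4) -> count=1 queue=[] holders={T1,T2,T4}
Step 12: wait(T3) -> count=0 queue=[] holders={T1,T2,T3,T4}
Step 13: wait(T6) -> count=0 queue=[T6] holders={T1,T2,T3,T4}
Step 14: signal(T4) -> count=0 queue=[] holders={T1,T2,T3,T6}
Step 15: wait(T5) -> count=0 queue=[T5] holders={T1,T2,T3,T6}
Step 16: wait(T4) -> count=0 queue=[T5,T4] holders={T1,T2,T3,T6}
Step 17: signal(T3) -> count=0 queue=[T4] holders={T1,T2,T5,T6}
Step 18: signal(T1) -> count=0 queue=[] holders={T2,T4,T5,T6}
Step 19: wait(T1) -> count=0 queue=[T1] holders={T2,T4,T5,T6}
Step 20: signal(T6) -> count=0 queue=[] holders={T1,T2,T4,T5}
Final holders: {T1,T2,T4,T5} -> T6 not in holders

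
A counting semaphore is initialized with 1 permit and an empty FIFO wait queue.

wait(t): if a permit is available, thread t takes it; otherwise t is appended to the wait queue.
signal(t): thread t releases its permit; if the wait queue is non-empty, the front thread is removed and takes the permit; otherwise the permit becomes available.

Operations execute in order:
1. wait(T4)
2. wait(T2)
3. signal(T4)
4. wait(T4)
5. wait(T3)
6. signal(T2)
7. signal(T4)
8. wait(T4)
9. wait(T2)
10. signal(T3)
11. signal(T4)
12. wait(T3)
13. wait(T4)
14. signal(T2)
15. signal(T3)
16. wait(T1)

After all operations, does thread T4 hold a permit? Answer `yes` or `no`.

Step 1: wait(T4) -> count=0 queue=[] holders={T4}
Step 2: wait(T2) -> count=0 queue=[T2] holders={T4}
Step 3: signal(T4) -> count=0 queue=[] holders={T2}
Step 4: wait(T4) -> count=0 queue=[T4] holders={T2}
Step 5: wait(T3) -> count=0 queue=[T4,T3] holders={T2}
Step 6: signal(T2) -> count=0 queue=[T3] holders={T4}
Step 7: signal(T4) -> count=0 queue=[] holders={T3}
Step 8: wait(T4) -> count=0 queue=[T4] holders={T3}
Step 9: wait(T2) -> count=0 queue=[T4,T2] holders={T3}
Step 10: signal(T3) -> count=0 queue=[T2] holders={T4}
Step 11: signal(T4) -> count=0 queue=[] holders={T2}
Step 12: wait(T3) -> count=0 queue=[T3] holders={T2}
Step 13: wait(T4) -> count=0 queue=[T3,T4] holders={T2}
Step 14: signal(T2) -> count=0 queue=[T4] holders={T3}
Step 15: signal(T3) -> count=0 queue=[] holders={T4}
Step 16: wait(T1) -> count=0 queue=[T1] holders={T4}
Final holders: {T4} -> T4 in holders

Answer: yes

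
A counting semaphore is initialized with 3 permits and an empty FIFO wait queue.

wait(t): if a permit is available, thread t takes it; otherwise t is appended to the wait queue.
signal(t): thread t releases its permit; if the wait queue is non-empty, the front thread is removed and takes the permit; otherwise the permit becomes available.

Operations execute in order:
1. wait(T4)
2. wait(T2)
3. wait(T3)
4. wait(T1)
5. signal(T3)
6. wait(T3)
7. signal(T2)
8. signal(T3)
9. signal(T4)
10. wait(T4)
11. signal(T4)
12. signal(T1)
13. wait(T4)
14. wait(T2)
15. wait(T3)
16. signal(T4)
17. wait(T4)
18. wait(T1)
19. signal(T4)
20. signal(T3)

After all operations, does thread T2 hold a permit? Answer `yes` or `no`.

Answer: yes

Derivation:
Step 1: wait(T4) -> count=2 queue=[] holders={T4}
Step 2: wait(T2) -> count=1 queue=[] holders={T2,T4}
Step 3: wait(T3) -> count=0 queue=[] holders={T2,T3,T4}
Step 4: wait(T1) -> count=0 queue=[T1] holders={T2,T3,T4}
Step 5: signal(T3) -> count=0 queue=[] holders={T1,T2,T4}
Step 6: wait(T3) -> count=0 queue=[T3] holders={T1,T2,T4}
Step 7: signal(T2) -> count=0 queue=[] holders={T1,T3,T4}
Step 8: signal(T3) -> count=1 queue=[] holders={T1,T4}
Step 9: signal(T4) -> count=2 queue=[] holders={T1}
Step 10: wait(T4) -> count=1 queue=[] holders={T1,T4}
Step 11: signal(T4) -> count=2 queue=[] holders={T1}
Step 12: signal(T1) -> count=3 queue=[] holders={none}
Step 13: wait(T4) -> count=2 queue=[] holders={T4}
Step 14: wait(T2) -> count=1 queue=[] holders={T2,T4}
Step 15: wait(T3) -> count=0 queue=[] holders={T2,T3,T4}
Step 16: signal(T4) -> count=1 queue=[] holders={T2,T3}
Step 17: wait(T4) -> count=0 queue=[] holders={T2,T3,T4}
Step 18: wait(T1) -> count=0 queue=[T1] holders={T2,T3,T4}
Step 19: signal(T4) -> count=0 queue=[] holders={T1,T2,T3}
Step 20: signal(T3) -> count=1 queue=[] holders={T1,T2}
Final holders: {T1,T2} -> T2 in holders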